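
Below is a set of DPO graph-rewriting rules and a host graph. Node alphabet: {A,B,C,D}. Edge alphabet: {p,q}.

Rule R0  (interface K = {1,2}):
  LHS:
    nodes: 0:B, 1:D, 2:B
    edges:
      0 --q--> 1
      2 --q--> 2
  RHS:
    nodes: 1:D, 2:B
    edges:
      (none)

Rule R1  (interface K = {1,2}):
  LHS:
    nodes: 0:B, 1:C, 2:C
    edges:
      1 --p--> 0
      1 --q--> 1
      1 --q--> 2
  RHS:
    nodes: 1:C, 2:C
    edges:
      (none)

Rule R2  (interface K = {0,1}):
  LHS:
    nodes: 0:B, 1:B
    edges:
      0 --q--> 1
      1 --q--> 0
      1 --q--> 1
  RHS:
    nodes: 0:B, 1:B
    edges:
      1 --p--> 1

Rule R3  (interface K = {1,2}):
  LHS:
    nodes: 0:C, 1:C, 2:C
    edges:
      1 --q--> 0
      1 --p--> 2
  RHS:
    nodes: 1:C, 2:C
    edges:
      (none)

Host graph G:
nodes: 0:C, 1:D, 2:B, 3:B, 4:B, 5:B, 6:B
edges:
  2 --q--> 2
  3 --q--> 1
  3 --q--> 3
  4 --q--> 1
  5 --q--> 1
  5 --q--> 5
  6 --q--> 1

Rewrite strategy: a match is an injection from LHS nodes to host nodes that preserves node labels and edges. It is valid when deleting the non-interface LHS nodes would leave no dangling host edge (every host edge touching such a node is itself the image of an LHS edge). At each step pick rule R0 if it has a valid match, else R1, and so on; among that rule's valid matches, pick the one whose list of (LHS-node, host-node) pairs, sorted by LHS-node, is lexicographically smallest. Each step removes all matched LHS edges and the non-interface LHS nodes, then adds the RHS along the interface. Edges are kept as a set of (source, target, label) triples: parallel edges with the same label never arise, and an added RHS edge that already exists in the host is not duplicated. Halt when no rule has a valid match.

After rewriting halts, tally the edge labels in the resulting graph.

Answer: q:1

Rewrite trace:
start.  V:7 E:7  edges: 2-q->2 3-q->1 3-q->3 4-q->1 5-q->1 5-q->5 6-q->1
1. fire R0 via {0↦4, 1↦1, 2↦2}  →  V:6 E:5  edges: 3-q->1 3-q->3 5-q->1 5-q->5 6-q->1
2. fire R0 via {0↦6, 1↦1, 2↦3}  →  V:5 E:3  edges: 3-q->1 5-q->1 5-q->5
3. fire R0 via {0↦3, 1↦1, 2↦5}  →  V:4 E:1  edges: 5-q->1
normal form: no rule applies after step 3
NF edges: [(5, 1, 'q')]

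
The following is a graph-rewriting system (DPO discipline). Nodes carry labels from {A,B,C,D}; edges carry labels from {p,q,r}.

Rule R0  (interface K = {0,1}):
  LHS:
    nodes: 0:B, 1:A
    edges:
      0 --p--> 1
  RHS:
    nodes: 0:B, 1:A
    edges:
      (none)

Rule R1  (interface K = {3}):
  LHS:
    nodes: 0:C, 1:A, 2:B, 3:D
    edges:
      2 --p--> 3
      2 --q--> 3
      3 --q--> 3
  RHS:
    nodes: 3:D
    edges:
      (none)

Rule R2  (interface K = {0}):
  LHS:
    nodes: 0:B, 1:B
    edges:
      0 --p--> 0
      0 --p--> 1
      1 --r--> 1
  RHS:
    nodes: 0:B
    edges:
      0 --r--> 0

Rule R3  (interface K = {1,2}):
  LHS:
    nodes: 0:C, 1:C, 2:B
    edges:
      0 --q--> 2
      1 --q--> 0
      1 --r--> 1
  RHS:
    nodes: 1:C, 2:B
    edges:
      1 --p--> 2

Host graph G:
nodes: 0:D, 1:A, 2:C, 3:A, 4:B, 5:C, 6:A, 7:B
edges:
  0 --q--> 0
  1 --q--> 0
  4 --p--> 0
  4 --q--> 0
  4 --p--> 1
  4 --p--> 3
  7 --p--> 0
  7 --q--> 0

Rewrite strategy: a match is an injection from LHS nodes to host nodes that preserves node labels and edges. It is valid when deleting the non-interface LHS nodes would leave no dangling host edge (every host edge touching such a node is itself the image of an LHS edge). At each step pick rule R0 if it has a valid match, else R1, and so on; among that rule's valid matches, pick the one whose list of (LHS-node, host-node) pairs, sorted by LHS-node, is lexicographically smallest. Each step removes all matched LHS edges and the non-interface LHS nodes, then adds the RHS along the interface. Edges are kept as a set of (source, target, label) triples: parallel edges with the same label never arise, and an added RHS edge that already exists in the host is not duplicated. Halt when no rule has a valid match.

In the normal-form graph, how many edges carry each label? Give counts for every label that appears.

Answer: p:1 q:2

Derivation:
start.  V:8 E:8  edges: 0-q->0 1-q->0 4-p->0 4-q->0 4-p->1 4-p->3 7-p->0 7-q->0
1. fire R0 via {0↦4, 1↦1}  →  V:8 E:7  edges: 0-q->0 1-q->0 4-p->0 4-q->0 4-p->3 7-p->0 7-q->0
2. fire R0 via {0↦4, 1↦3}  →  V:8 E:6  edges: 0-q->0 1-q->0 4-p->0 4-q->0 7-p->0 7-q->0
3. fire R1 via {0↦2, 1↦3, 2↦4, 3↦0}  →  V:5 E:3  edges: 1-q->0 7-p->0 7-q->0
halt: no rule applies after step 3
NF edges: [(1, 0, 'q'), (7, 0, 'p'), (7, 0, 'q')]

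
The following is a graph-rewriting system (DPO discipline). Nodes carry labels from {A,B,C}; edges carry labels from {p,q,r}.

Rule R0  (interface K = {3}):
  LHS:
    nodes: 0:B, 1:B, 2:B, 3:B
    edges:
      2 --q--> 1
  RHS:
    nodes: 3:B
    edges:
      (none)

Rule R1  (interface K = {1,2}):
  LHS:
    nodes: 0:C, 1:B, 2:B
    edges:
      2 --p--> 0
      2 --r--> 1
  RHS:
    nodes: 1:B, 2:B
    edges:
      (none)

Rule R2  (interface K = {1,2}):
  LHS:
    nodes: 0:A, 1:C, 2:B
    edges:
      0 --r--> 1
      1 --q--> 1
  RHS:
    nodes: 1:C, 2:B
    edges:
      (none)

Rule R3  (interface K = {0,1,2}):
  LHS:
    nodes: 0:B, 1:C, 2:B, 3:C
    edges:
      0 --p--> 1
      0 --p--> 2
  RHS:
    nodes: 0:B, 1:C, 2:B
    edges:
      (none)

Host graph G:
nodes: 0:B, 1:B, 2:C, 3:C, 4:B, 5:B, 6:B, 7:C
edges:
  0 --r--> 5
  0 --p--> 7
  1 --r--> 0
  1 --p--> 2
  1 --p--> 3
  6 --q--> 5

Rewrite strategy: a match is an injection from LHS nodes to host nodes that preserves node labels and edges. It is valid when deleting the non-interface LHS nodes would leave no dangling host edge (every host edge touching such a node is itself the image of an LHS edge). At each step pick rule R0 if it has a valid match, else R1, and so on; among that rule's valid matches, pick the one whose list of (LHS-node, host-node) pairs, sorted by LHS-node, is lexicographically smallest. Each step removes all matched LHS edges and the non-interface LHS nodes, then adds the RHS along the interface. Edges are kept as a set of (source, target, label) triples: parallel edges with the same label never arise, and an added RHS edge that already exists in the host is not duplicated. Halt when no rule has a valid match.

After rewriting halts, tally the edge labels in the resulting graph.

Answer: p:1

Derivation:
start.  V:8 E:6  edges: 0-r->5 0-p->7 1-r->0 1-p->2 1-p->3 6-q->5
1. fire R1 via {0↦2, 1↦0, 2↦1}  →  V:7 E:4  edges: 0-r->5 0-p->7 1-p->3 6-q->5
2. fire R1 via {0↦7, 1↦5, 2↦0}  →  V:6 E:2  edges: 1-p->3 6-q->5
3. fire R0 via {0↦0, 1↦5, 2↦6, 3↦1}  →  V:3 E:1  edges: 1-p->3
halt: no rule applies after step 3
NF edges: [(1, 3, 'p')]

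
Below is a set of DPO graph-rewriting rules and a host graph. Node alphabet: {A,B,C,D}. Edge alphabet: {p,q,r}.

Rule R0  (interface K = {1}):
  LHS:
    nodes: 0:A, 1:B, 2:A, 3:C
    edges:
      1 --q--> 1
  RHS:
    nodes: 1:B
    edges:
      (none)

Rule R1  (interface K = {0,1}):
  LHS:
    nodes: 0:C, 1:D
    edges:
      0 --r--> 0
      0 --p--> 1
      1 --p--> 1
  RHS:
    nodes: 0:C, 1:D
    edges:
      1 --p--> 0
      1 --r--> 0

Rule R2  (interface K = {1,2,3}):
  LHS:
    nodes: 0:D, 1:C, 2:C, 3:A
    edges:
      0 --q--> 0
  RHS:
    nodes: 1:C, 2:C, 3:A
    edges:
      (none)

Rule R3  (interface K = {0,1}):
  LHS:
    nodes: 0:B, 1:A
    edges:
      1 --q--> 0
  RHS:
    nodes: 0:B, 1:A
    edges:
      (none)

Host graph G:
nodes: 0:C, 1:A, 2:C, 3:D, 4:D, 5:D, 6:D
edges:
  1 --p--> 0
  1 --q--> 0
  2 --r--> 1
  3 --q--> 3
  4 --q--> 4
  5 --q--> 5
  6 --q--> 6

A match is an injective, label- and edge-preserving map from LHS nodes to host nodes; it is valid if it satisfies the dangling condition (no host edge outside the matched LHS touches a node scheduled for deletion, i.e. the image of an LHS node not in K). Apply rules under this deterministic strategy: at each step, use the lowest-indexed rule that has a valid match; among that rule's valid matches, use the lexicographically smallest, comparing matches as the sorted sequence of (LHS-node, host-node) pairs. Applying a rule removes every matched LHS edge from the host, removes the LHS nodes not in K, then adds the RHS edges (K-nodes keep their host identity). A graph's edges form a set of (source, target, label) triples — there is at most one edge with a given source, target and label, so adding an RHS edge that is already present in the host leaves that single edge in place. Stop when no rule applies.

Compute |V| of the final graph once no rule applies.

initial: |V|=7 |E|=7  E = 1-p->0 1-q->0 2-r->1 3-q->3 4-q->4 5-q->5 6-q->6
step 1: apply R2 at {0↦3, 1↦0, 2↦2, 3↦1}  → |V|=6 |E|=6  E = 1-p->0 1-q->0 2-r->1 4-q->4 5-q->5 6-q->6
step 2: apply R2 at {0↦4, 1↦0, 2↦2, 3↦1}  → |V|=5 |E|=5  E = 1-p->0 1-q->0 2-r->1 5-q->5 6-q->6
step 3: apply R2 at {0↦5, 1↦0, 2↦2, 3↦1}  → |V|=4 |E|=4  E = 1-p->0 1-q->0 2-r->1 6-q->6
step 4: apply R2 at {0↦6, 1↦0, 2↦2, 3↦1}  → |V|=3 |E|=3  E = 1-p->0 1-q->0 2-r->1
final graph: no rule applies after step 4
NF nodes: {0:C, 1:A, 2:C}

Answer: 3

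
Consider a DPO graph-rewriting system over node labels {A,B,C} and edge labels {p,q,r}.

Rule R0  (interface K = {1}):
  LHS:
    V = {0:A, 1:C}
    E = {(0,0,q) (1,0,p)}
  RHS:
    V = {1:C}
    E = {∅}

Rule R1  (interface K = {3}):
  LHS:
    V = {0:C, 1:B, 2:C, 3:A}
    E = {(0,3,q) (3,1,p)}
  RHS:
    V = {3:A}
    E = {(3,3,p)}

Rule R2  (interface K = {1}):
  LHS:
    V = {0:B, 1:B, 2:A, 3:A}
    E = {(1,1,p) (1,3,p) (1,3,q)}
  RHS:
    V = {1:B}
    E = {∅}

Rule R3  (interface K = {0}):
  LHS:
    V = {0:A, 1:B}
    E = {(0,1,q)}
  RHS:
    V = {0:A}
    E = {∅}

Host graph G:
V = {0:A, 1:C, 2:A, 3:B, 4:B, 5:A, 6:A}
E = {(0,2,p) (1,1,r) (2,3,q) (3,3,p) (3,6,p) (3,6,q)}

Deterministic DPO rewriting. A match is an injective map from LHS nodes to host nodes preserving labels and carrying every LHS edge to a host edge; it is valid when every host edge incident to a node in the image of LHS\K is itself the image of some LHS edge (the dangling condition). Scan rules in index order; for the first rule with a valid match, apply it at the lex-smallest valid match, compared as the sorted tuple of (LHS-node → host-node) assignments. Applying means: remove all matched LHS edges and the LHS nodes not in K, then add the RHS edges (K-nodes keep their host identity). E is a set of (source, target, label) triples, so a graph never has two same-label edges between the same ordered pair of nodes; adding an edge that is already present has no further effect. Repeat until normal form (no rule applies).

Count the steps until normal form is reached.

initial: |V|=7 |E|=6  E = 0-p->2 1-r->1 2-q->3 3-p->3 3-p->6 3-q->6
step 1: apply R2 at {0↦4, 1↦3, 2↦5, 3↦6}  → |V|=4 |E|=3  E = 0-p->2 1-r->1 2-q->3
step 2: apply R3 at {0↦2, 1↦3}  → |V|=3 |E|=2  E = 0-p->2 1-r->1
normal form: no rule applies after step 2

Answer: 2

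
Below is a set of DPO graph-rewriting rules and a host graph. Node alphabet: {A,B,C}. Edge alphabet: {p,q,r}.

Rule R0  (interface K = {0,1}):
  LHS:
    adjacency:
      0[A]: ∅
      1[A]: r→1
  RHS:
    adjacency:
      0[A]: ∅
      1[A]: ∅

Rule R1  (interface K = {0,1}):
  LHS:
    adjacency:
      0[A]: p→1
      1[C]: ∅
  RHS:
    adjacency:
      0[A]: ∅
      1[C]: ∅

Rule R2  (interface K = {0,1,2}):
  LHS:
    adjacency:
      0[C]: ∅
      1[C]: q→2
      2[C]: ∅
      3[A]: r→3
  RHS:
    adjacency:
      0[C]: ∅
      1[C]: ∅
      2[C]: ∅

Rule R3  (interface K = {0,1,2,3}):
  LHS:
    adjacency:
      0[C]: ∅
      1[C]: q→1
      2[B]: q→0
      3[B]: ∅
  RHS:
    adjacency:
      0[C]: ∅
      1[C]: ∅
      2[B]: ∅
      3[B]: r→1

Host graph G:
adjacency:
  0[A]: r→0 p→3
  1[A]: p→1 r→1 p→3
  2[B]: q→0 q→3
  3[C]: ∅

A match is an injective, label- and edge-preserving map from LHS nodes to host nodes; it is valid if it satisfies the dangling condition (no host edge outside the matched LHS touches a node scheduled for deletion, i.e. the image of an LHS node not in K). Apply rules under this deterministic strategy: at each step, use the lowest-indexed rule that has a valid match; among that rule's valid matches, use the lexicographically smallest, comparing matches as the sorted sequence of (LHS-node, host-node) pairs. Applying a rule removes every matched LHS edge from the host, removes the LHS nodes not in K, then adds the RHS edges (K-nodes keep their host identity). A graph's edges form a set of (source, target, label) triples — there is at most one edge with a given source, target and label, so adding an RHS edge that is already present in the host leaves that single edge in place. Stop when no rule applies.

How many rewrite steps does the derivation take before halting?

[0] host  ⇒  4 nodes, 7 edges  {0-r->0 0-p->3 1-p->1 1-r->1 1-p->3 2-q->0 2-q->3}
[1] R0 @ {0↦0, 1↦1}  ⇒  4 nodes, 6 edges  {0-r->0 0-p->3 1-p->1 1-p->3 2-q->0 2-q->3}
[2] R0 @ {0↦1, 1↦0}  ⇒  4 nodes, 5 edges  {0-p->3 1-p->1 1-p->3 2-q->0 2-q->3}
[3] R1 @ {0↦0, 1↦3}  ⇒  4 nodes, 4 edges  {1-p->1 1-p->3 2-q->0 2-q->3}
[4] R1 @ {0↦1, 1↦3}  ⇒  4 nodes, 3 edges  {1-p->1 2-q->0 2-q->3}
normal form: no rule applies after step 4

Answer: 4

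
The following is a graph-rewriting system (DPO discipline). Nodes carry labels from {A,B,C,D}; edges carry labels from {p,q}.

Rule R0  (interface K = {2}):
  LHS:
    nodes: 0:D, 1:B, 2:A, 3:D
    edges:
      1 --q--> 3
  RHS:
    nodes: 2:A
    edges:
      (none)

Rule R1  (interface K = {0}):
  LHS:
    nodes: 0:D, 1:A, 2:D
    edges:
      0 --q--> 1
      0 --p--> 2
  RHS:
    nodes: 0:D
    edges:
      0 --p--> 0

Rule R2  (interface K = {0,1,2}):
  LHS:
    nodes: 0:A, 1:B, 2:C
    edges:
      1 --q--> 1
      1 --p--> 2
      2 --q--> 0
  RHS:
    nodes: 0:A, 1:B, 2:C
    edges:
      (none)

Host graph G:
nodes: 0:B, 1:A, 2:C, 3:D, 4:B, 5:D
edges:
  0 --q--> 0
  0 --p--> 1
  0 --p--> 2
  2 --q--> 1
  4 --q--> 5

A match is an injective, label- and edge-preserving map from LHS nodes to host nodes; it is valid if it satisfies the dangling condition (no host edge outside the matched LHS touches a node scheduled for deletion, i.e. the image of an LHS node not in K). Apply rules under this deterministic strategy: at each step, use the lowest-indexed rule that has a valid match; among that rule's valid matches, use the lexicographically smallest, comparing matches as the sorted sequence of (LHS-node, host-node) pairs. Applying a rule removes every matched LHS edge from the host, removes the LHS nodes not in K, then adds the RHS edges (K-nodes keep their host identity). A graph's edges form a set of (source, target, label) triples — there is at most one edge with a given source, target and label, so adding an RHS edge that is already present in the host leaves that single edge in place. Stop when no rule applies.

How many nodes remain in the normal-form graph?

[0] host  ⇒  6 nodes, 5 edges  {0-q->0 0-p->1 0-p->2 2-q->1 4-q->5}
[1] R0 @ {0↦3, 1↦4, 2↦1, 3↦5}  ⇒  3 nodes, 4 edges  {0-q->0 0-p->1 0-p->2 2-q->1}
[2] R2 @ {0↦1, 1↦0, 2↦2}  ⇒  3 nodes, 1 edges  {0-p->1}
final graph: no rule applies after step 2
NF nodes: {0:B, 1:A, 2:C}

Answer: 3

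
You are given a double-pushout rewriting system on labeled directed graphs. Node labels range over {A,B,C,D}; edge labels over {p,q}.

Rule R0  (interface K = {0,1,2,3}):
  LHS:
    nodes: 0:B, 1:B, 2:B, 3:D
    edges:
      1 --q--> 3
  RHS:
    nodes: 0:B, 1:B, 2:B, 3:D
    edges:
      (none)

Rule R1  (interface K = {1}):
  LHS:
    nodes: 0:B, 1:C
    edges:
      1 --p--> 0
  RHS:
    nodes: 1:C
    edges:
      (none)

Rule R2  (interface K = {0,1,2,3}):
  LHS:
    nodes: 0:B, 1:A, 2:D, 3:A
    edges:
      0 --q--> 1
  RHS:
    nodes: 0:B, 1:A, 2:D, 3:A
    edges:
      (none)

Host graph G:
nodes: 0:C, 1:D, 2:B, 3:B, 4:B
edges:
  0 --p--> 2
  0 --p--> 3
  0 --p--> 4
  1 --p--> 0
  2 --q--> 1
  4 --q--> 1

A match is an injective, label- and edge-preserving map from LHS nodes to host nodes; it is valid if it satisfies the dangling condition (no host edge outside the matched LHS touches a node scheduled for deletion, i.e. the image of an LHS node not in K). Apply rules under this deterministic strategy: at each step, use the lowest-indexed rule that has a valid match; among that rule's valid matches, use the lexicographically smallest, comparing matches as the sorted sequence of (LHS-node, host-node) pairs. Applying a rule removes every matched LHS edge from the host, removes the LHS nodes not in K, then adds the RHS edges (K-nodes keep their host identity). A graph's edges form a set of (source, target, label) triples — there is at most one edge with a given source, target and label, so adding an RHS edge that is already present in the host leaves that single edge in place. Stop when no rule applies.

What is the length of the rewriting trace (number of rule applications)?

start.  V:5 E:6  edges: 0-p->2 0-p->3 0-p->4 1-p->0 2-q->1 4-q->1
1. fire R0 via {0↦2, 1↦4, 2↦3, 3↦1}  →  V:5 E:5  edges: 0-p->2 0-p->3 0-p->4 1-p->0 2-q->1
2. fire R0 via {0↦3, 1↦2, 2↦4, 3↦1}  →  V:5 E:4  edges: 0-p->2 0-p->3 0-p->4 1-p->0
3. fire R1 via {0↦2, 1↦0}  →  V:4 E:3  edges: 0-p->3 0-p->4 1-p->0
4. fire R1 via {0↦3, 1↦0}  →  V:3 E:2  edges: 0-p->4 1-p->0
5. fire R1 via {0↦4, 1↦0}  →  V:2 E:1  edges: 1-p->0
normal form: no rule applies after step 5

Answer: 5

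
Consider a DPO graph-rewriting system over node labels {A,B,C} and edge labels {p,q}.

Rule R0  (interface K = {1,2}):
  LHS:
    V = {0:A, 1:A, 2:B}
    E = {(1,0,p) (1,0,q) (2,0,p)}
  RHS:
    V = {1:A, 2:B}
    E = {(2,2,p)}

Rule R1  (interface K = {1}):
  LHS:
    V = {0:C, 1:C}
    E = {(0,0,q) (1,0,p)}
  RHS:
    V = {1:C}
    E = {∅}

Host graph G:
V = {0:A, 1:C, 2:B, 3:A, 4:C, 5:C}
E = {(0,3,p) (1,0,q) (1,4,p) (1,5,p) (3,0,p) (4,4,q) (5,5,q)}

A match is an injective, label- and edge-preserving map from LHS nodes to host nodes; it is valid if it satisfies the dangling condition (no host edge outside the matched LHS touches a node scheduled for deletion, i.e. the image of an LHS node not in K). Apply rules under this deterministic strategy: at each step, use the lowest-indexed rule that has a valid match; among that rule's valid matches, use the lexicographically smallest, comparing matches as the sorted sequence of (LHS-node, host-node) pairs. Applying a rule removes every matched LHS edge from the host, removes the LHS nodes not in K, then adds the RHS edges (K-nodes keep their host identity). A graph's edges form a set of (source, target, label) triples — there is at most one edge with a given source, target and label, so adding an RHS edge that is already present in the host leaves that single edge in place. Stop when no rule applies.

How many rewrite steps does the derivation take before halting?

start.  V:6 E:7  edges: 0-p->3 1-q->0 1-p->4 1-p->5 3-p->0 4-q->4 5-q->5
1. fire R1 via {0↦4, 1↦1}  →  V:5 E:5  edges: 0-p->3 1-q->0 1-p->5 3-p->0 5-q->5
2. fire R1 via {0↦5, 1↦1}  →  V:4 E:3  edges: 0-p->3 1-q->0 3-p->0
final graph: no rule applies after step 2

Answer: 2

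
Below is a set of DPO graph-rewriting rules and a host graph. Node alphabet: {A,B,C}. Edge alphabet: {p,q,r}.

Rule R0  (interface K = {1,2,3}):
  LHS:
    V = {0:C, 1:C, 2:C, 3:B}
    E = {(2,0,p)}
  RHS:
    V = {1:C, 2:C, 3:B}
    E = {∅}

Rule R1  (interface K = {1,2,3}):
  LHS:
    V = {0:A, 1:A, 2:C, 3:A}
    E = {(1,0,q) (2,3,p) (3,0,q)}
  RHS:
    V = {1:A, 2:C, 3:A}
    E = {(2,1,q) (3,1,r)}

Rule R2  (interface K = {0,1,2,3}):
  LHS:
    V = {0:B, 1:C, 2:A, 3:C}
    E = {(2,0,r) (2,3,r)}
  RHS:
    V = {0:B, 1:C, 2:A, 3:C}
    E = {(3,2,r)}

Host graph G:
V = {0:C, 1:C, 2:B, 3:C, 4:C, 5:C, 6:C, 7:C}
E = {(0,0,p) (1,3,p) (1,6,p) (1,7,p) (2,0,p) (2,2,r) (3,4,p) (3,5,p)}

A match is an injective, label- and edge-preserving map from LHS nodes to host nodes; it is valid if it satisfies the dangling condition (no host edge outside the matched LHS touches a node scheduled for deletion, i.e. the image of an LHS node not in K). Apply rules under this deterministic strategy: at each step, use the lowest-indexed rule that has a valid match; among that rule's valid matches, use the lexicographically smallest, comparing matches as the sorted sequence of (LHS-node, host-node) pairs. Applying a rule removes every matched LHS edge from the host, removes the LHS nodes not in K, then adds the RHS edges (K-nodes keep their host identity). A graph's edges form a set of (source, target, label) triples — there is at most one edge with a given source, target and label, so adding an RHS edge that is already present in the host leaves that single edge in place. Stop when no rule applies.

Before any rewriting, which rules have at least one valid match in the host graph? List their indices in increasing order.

R0: 20 valid matches — {0↦4, 1↦0, 2↦3, 3↦2}, {0↦4, 1↦1, 2↦3, 3↦2}, {0↦4, 1↦5, 2↦3, 3↦2} (+17 more)
R1: no valid match — LHS pattern not found
R2: no valid match — LHS pattern not found

Answer: [R0]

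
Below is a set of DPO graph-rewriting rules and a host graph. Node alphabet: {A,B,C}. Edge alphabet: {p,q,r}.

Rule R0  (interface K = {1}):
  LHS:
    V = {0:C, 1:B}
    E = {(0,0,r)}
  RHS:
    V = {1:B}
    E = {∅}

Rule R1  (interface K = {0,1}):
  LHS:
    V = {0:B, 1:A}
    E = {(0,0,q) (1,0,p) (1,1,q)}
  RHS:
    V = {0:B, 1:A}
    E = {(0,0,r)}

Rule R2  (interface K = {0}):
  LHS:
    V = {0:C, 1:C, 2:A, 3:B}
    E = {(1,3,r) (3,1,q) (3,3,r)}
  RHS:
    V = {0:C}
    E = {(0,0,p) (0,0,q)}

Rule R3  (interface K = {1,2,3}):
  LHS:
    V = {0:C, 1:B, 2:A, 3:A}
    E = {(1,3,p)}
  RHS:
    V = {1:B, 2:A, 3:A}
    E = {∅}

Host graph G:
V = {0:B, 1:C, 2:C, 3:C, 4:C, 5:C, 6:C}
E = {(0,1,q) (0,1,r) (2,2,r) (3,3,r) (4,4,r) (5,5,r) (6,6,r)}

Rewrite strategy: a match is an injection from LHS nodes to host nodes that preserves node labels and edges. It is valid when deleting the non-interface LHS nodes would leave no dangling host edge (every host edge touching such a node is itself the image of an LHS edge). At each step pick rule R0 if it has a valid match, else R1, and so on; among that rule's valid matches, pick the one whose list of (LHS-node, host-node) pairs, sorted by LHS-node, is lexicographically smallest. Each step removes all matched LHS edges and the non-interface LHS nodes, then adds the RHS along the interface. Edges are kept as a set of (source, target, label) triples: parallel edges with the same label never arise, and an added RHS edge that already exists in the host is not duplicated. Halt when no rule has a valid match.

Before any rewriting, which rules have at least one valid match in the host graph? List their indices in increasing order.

R0: 5 valid matches — {0↦2, 1↦0}, {0↦3, 1↦0}, {0↦4, 1↦0} (+2 more)
R1: no valid match — LHS pattern not found
R2: no valid match — LHS pattern not found
R3: no valid match — LHS pattern not found

Answer: [R0]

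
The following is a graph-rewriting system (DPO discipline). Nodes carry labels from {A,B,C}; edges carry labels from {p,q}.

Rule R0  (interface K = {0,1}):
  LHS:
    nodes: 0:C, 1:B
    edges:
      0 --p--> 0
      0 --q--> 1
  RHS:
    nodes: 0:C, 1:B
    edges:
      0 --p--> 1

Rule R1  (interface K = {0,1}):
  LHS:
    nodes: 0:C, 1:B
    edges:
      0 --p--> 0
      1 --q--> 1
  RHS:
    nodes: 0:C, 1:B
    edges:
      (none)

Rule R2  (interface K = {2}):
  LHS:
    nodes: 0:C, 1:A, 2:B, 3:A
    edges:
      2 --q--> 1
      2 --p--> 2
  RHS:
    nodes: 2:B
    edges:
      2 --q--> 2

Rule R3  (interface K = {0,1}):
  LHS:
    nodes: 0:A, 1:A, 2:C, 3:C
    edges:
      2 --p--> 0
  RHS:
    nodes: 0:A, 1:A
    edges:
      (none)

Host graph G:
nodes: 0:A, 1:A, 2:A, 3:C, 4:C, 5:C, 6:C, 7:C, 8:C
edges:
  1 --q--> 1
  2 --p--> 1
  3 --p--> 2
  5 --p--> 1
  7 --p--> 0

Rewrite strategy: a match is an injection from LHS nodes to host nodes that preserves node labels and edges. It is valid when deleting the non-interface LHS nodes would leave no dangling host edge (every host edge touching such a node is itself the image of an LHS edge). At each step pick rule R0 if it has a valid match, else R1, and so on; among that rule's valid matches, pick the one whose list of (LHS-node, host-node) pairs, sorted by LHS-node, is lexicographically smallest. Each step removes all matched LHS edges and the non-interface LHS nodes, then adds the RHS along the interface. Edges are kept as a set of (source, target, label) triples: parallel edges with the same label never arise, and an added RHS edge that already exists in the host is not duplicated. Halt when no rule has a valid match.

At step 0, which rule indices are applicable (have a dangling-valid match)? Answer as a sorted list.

R0: no valid match — LHS pattern not found
R1: no valid match — LHS pattern not found
R2: no valid match — LHS pattern not found
R3: 18 valid matches — {0↦0, 1↦1, 2↦7, 3↦4}, {0↦0, 1↦1, 2↦7, 3↦6}, {0↦0, 1↦1, 2↦7, 3↦8} (+15 more)

Answer: [R3]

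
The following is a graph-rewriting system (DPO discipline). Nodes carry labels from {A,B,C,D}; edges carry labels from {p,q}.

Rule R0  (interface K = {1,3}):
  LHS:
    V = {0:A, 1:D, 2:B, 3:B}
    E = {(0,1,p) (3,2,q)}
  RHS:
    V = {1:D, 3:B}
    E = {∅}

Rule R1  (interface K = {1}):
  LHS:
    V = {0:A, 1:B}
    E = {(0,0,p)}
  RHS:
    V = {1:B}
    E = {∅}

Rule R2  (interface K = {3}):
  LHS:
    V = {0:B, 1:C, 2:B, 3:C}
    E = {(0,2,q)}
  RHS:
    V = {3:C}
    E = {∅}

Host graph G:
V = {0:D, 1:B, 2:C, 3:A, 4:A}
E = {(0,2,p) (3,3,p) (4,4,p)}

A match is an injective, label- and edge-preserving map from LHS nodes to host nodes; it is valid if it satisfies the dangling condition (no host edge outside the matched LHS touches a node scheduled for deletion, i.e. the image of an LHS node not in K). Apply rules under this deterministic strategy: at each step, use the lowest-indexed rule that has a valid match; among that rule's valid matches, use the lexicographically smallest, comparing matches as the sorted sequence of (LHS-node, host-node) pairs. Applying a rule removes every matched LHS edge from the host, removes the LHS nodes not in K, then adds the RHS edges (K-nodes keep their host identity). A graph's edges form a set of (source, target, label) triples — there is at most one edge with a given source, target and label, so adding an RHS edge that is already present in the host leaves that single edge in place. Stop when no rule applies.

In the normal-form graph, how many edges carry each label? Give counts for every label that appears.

initial: |V|=5 |E|=3  E = 0-p->2 3-p->3 4-p->4
step 1: apply R1 at {0↦3, 1↦1}  → |V|=4 |E|=2  E = 0-p->2 4-p->4
step 2: apply R1 at {0↦4, 1↦1}  → |V|=3 |E|=1  E = 0-p->2
final graph: no rule applies after step 2
NF edges: [(0, 2, 'p')]

Answer: p:1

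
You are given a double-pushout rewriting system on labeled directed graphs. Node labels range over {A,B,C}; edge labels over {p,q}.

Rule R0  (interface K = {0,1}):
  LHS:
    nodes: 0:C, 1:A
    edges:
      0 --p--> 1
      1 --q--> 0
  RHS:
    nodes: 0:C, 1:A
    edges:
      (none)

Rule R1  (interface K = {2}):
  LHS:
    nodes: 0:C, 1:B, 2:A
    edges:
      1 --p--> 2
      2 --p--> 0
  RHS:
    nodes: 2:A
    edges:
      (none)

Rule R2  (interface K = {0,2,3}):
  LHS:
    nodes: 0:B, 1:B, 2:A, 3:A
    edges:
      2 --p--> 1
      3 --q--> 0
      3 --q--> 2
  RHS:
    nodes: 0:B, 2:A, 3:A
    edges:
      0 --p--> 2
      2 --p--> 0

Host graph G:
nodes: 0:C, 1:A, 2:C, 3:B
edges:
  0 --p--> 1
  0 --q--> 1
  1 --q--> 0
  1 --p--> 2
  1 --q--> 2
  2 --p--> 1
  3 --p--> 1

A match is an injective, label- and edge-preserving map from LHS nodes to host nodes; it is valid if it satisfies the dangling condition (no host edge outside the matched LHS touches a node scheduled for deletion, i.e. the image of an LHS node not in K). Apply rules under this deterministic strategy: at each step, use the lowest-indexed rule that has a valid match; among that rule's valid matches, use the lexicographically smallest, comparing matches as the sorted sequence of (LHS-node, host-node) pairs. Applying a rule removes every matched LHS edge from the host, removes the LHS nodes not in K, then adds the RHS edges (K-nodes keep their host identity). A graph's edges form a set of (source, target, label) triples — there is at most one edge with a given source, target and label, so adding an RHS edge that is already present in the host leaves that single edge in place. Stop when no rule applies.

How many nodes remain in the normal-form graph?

[0] host  ⇒  4 nodes, 7 edges  {0-p->1 0-q->1 1-q->0 1-p->2 1-q->2 2-p->1 3-p->1}
[1] R0 @ {0↦0, 1↦1}  ⇒  4 nodes, 5 edges  {0-q->1 1-p->2 1-q->2 2-p->1 3-p->1}
[2] R0 @ {0↦2, 1↦1}  ⇒  4 nodes, 3 edges  {0-q->1 1-p->2 3-p->1}
[3] R1 @ {0↦2, 1↦3, 2↦1}  ⇒  2 nodes, 1 edges  {0-q->1}
final graph: no rule applies after step 3
NF nodes: {0:C, 1:A}

Answer: 2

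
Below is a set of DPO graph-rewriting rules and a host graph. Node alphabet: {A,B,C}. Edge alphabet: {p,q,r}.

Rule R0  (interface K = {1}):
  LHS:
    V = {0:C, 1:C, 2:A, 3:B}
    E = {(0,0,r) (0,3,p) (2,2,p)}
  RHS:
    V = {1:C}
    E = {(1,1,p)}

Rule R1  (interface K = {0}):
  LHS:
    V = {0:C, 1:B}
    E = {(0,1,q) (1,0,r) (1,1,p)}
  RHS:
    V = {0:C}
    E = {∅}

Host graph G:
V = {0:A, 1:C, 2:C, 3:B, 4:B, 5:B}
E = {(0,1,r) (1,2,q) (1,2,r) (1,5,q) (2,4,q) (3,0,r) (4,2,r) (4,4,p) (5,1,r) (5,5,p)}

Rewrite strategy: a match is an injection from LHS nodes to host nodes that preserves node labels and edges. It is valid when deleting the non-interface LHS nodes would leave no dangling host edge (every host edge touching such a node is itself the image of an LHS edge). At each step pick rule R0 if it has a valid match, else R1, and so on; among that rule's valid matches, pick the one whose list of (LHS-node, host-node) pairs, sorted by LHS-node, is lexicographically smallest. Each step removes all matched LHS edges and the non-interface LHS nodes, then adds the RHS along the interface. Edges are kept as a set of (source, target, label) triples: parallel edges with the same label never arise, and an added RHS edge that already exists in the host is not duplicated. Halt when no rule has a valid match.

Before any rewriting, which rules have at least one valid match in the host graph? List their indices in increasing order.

R0: no valid match — LHS pattern not found
R1: 2 valid matches — {0↦1, 1↦5}, {0↦2, 1↦4}

Answer: [R1]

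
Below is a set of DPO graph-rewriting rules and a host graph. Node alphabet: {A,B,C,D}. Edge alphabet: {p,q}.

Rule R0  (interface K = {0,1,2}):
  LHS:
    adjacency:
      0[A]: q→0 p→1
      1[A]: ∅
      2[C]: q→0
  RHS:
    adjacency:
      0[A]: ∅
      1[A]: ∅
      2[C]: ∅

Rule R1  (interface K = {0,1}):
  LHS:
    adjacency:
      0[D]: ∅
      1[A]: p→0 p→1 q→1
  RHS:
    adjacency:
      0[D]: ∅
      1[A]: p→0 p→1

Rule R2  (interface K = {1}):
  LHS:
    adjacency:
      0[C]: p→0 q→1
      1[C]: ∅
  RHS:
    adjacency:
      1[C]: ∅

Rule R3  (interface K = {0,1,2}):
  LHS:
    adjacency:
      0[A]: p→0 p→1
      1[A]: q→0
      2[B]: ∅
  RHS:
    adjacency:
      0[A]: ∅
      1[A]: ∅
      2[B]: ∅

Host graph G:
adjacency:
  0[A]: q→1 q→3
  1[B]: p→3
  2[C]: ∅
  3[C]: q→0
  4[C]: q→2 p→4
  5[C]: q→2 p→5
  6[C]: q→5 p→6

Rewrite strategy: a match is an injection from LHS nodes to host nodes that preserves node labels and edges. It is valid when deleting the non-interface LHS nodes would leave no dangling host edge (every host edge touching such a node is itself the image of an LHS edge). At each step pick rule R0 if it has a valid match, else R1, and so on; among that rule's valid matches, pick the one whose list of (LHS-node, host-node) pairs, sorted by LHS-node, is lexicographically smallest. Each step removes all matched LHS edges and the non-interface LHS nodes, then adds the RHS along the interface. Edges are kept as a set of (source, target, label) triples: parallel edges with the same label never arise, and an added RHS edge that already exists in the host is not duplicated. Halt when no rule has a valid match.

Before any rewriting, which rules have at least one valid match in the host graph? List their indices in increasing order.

R0: no valid match — LHS pattern not found
R1: no valid match — LHS pattern not found
R2: 2 valid matches — {0↦4, 1↦2}, {0↦6, 1↦5}
R3: no valid match — LHS pattern not found

Answer: [R2]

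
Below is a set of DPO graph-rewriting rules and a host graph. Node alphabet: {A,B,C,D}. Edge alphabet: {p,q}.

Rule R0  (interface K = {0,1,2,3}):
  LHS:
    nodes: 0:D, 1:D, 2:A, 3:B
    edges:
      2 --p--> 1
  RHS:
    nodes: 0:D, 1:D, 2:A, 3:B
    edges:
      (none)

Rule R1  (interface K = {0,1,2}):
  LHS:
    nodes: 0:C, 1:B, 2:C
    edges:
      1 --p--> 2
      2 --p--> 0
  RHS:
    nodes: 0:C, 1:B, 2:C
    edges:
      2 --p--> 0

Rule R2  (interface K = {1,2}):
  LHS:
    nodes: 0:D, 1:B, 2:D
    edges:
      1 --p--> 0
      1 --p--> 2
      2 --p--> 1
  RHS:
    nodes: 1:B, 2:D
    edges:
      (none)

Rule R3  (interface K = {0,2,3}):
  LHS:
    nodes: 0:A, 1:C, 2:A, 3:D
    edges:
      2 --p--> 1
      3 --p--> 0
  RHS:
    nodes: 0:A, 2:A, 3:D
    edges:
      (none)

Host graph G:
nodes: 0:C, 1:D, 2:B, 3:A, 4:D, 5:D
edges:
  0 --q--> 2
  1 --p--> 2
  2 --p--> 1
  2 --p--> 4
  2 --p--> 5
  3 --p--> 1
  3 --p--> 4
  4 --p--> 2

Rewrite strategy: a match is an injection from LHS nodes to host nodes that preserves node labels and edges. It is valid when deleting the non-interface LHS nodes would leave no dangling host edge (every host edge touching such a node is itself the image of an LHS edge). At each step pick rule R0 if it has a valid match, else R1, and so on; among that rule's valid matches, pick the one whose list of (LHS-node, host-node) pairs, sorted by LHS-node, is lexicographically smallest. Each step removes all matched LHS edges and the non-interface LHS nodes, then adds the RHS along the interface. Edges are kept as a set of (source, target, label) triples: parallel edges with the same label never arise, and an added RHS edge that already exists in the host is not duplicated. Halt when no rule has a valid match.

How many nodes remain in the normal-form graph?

initial: |V|=6 |E|=8  E = 0-q->2 1-p->2 2-p->1 2-p->4 2-p->5 3-p->1 3-p->4 4-p->2
step 1: apply R0 at {0↦1, 1↦4, 2↦3, 3↦2}  → |V|=6 |E|=7  E = 0-q->2 1-p->2 2-p->1 2-p->4 2-p->5 3-p->1 4-p->2
step 2: apply R0 at {0↦4, 1↦1, 2↦3, 3↦2}  → |V|=6 |E|=6  E = 0-q->2 1-p->2 2-p->1 2-p->4 2-p->5 4-p->2
step 3: apply R2 at {0↦5, 1↦2, 2↦1}  → |V|=5 |E|=3  E = 0-q->2 2-p->4 4-p->2
halt: no rule applies after step 3
NF nodes: {0:C, 1:D, 2:B, 3:A, 4:D}

Answer: 5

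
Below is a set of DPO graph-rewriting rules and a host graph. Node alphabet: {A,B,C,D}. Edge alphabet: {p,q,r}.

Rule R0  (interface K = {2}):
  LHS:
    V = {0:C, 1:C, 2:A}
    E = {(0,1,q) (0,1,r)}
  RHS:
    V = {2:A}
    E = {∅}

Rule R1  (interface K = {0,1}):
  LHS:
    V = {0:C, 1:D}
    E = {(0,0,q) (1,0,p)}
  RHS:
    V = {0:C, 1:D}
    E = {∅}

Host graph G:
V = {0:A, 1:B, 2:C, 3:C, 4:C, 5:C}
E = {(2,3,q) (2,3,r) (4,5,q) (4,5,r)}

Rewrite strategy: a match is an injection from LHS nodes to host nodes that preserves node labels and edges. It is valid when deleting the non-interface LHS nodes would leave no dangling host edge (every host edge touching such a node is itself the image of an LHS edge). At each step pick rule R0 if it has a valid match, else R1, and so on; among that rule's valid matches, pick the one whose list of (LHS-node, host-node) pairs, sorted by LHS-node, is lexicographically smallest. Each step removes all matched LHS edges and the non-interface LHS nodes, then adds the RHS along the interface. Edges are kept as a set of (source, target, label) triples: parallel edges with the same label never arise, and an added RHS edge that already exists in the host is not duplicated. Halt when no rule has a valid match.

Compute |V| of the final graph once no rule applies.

initial: |V|=6 |E|=4  E = 2-q->3 2-r->3 4-q->5 4-r->5
step 1: apply R0 at {0↦2, 1↦3, 2↦0}  → |V|=4 |E|=2  E = 4-q->5 4-r->5
step 2: apply R0 at {0↦4, 1↦5, 2↦0}  → |V|=2 |E|=0  E = ∅
final graph: no rule applies after step 2
NF nodes: {0:A, 1:B}

Answer: 2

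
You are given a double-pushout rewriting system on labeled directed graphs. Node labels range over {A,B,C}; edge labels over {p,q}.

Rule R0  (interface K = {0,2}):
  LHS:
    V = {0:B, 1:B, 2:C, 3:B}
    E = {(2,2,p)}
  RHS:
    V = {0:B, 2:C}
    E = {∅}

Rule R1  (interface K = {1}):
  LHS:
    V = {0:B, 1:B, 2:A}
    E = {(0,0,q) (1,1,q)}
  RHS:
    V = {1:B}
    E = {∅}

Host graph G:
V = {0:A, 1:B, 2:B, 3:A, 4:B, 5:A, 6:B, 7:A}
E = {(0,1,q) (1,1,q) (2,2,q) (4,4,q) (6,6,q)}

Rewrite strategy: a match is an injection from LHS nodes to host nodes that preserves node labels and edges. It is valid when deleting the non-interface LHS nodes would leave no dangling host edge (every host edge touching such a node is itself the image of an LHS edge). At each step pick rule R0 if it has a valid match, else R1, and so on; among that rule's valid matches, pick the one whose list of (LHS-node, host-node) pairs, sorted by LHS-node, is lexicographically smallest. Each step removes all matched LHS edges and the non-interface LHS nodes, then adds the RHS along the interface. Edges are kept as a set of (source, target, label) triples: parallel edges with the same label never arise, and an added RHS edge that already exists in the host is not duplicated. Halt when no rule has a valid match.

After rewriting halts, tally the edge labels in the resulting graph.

Answer: q:1

Steps:
[0] host  ⇒  8 nodes, 5 edges  {0-q->1 1-q->1 2-q->2 4-q->4 6-q->6}
[1] R1 @ {0↦2, 1↦1, 2↦3}  ⇒  6 nodes, 3 edges  {0-q->1 4-q->4 6-q->6}
[2] R1 @ {0↦4, 1↦6, 2↦5}  ⇒  4 nodes, 1 edges  {0-q->1}
final graph: no rule applies after step 2
NF edges: [(0, 1, 'q')]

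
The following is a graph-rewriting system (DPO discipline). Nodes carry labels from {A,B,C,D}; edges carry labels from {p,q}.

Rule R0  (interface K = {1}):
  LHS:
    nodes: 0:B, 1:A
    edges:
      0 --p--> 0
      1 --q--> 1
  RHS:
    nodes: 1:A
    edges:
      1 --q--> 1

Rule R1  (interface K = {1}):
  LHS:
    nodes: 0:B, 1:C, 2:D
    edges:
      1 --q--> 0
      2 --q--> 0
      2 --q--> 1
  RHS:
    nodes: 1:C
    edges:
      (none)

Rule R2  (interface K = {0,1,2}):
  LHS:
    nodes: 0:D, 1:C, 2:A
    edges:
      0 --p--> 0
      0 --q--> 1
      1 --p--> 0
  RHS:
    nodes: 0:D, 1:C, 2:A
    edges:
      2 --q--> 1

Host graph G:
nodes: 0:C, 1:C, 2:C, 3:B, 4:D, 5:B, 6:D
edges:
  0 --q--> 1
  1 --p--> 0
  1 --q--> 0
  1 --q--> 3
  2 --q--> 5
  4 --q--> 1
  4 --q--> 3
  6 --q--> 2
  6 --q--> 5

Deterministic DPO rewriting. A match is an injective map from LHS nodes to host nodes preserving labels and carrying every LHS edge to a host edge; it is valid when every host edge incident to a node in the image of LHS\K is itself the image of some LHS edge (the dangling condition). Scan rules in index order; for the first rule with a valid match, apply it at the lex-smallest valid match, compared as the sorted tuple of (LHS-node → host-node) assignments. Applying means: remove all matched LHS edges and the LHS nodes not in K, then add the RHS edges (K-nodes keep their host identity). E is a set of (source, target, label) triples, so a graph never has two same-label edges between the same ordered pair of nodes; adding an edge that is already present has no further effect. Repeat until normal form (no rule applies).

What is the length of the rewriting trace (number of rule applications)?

Answer: 2

Rewrite trace:
start.  V:7 E:9  edges: 0-q->1 1-p->0 1-q->0 1-q->3 2-q->5 4-q->1 4-q->3 6-q->2 6-q->5
1. fire R1 via {0↦3, 1↦1, 2↦4}  →  V:5 E:6  edges: 0-q->1 1-p->0 1-q->0 2-q->5 6-q->2 6-q->5
2. fire R1 via {0↦5, 1↦2, 2↦6}  →  V:3 E:3  edges: 0-q->1 1-p->0 1-q->0
halt: no rule applies after step 2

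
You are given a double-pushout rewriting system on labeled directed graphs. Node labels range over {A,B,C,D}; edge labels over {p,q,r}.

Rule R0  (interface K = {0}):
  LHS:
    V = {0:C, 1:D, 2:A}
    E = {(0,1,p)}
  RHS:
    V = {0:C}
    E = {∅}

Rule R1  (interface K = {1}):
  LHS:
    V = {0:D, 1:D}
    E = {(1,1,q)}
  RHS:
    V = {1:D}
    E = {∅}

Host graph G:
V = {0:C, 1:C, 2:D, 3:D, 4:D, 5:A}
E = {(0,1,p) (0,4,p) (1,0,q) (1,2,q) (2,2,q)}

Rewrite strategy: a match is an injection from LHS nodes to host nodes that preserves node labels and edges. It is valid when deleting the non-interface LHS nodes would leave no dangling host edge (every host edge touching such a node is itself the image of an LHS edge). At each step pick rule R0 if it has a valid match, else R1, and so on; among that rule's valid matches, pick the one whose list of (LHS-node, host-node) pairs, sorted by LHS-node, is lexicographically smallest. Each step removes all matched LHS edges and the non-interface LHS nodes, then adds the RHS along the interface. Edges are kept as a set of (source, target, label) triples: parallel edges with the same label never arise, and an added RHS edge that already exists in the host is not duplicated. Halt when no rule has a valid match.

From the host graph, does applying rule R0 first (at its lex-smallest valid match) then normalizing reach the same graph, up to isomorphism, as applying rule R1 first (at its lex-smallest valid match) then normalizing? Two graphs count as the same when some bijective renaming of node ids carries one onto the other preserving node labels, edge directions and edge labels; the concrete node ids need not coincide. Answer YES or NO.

branch R0-first: apply at {0↦0, 1↦4, 2↦5} → |E|=4, then 1 more step(s) → NF |V|=3 |E|=3 V={0:C, 1:C, 2:D} E=0-p->1 1-q->0 1-q->2
branch R1-first: apply at {0↦3, 1↦2} → |E|=4, then 1 more step(s) → NF |V|=3 |E|=3 V={0:C, 1:C, 2:D} E=0-p->1 1-q->0 1-q->2
graphs isomorphic (equal up to label-preserving node renaming)

Answer: YES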